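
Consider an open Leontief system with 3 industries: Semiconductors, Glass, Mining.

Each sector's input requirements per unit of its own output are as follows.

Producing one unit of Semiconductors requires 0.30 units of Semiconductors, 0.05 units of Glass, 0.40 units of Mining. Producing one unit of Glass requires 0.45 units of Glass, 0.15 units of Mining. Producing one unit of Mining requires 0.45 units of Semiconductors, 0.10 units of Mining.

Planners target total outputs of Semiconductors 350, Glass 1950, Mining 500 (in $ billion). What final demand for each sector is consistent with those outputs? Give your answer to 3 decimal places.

d_1 = 20.000, d_2 = 1055.000, d_3 = 17.500

I − A =
  [   0.70     0.00    -0.45]
  [  -0.05     0.55     0.00]
  [  -0.40    -0.15     0.90]
d = (I − A) x:
  d_1 = (+0.70)·350 + (+0.00)·1950 + (-0.45)·500 = 20.000
  d_2 = (-0.05)·350 + (+0.55)·1950 + (+0.00)·500 = 1055.000
  d_3 = (-0.40)·350 + (-0.15)·1950 + (+0.90)·500 = 17.500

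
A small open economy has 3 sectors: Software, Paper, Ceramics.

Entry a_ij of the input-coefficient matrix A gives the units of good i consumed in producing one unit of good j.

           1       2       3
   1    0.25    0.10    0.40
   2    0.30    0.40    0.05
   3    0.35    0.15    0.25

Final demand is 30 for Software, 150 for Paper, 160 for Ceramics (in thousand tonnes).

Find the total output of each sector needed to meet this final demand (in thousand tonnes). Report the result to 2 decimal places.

I − A =
  [   0.75    -0.10    -0.40]
  [  -0.30     0.60    -0.05]
  [  -0.35    -0.15     0.75]
Cofactors of I−A, C_ij = (−1)^(i+j)·(minor ij) (rows/columns in the sector order above):
  C_11 = (0.60)(0.75) − (-0.05)(-0.15) = 0.4425
  C_12 = −[(-0.30)(0.75) − (-0.05)(-0.35)] = 0.2425
  C_13 = (-0.30)(-0.15) − (0.60)(-0.35) = 0.2550
  C_21 = −[(-0.10)(0.75) − (-0.40)(-0.15)] = 0.1350
  C_22 = (0.75)(0.75) − (-0.40)(-0.35) = 0.4225
  C_23 = −[(0.75)(-0.15) − (-0.10)(-0.35)] = 0.1475
  C_31 = (-0.10)(-0.05) − (-0.40)(0.60) = 0.2450
  C_32 = −[(0.75)(-0.05) − (-0.40)(-0.30)] = 0.1575
  C_33 = (0.75)(0.60) − (-0.10)(-0.30) = 0.4200
det(I−A) = Σ_j (I−A)_1j·C_1j = (0.75)(0.4425) + (-0.10)(0.2425) + (-0.40)(0.2550) = 0.205625
adj(I−A) = Cᵀ =
  [ 0.4425   0.1350   0.2450]
  [ 0.2425   0.4225   0.1575]
  [ 0.2550   0.1475   0.4200]
(I − A)⁻¹ = adj(I−A) / det(I−A) ≈
  [   2.1520     0.6565     1.1915]
  [   1.1793     2.0547     0.7660]
  [   1.2401     0.7173     2.0426]
x = (I − A)⁻¹ d = adj(I−A)·d / det(I−A), with det(I−A) = 0.205625:
  x_1 = (0.4425·30 + 0.1350·150 + 0.2450·160) / 0.205625 = 72.725 / 0.205625 ≈ 353.68
  x_2 = (0.2425·30 + 0.4225·150 + 0.1575·160) / 0.205625 = 95.85 / 0.205625 ≈ 466.14
  x_3 = (0.2550·30 + 0.1475·150 + 0.4200·160) / 0.205625 = 96.975 / 0.205625 ≈ 471.61

x_1 = 353.68, x_2 = 466.14, x_3 = 471.61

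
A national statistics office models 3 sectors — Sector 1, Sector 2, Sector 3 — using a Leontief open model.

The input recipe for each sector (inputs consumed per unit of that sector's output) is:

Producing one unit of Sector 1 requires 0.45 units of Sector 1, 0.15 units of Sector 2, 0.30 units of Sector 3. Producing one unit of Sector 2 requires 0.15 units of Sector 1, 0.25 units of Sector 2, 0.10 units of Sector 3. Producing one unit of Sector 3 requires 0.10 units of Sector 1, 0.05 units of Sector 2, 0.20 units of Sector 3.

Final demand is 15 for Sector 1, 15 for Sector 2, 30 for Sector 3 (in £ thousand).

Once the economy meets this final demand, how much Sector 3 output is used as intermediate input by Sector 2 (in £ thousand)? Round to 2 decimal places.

z_32 = 3.34

I − A =
  [   0.55    -0.15    -0.10]
  [  -0.15     0.75    -0.05]
  [  -0.30    -0.10     0.80]
Cofactors of I−A, C_ij = (−1)^(i+j)·(minor ij) (rows/columns in the sector order above):
  C_11 = (0.75)(0.80) − (-0.05)(-0.10) = 0.5950
  C_12 = −[(-0.15)(0.80) − (-0.05)(-0.30)] = 0.1350
  C_13 = (-0.15)(-0.10) − (0.75)(-0.30) = 0.2400
  C_21 = −[(-0.15)(0.80) − (-0.10)(-0.10)] = 0.1300
  C_22 = (0.55)(0.80) − (-0.10)(-0.30) = 0.4100
  C_23 = −[(0.55)(-0.10) − (-0.15)(-0.30)] = 0.1000
  C_31 = (-0.15)(-0.05) − (-0.10)(0.75) = 0.0825
  C_32 = −[(0.55)(-0.05) − (-0.10)(-0.15)] = 0.0425
  C_33 = (0.55)(0.75) − (-0.15)(-0.15) = 0.3900
det(I−A) = Σ_j (I−A)_1j·C_1j = (0.55)(0.5950) + (-0.15)(0.1350) + (-0.10)(0.2400) = 0.2830
adj(I−A) = Cᵀ =
  [ 0.5950   0.1300   0.0825]
  [ 0.1350   0.4100   0.0425]
  [ 0.2400   0.1000   0.3900]
(I − A)⁻¹ = adj(I−A) / det(I−A) ≈
  [   2.1025     0.4594     0.2915]
  [   0.4770     1.4488     0.1502]
  [   0.8481     0.3534     1.3781]
First solve x = (I − A)⁻¹ d = adj(I−A)·d / det(I−A); in particular x_2 = (0.1350·15 + 0.4100·15 + 0.0425·30) / 0.2830 = 9.45 / 0.2830 ≈ 33.3922.
Intermediate flow from 3 to 2: z_32 = a_32 · x_2 = 0.10 × 9.45 / 0.2830 = 0.945 / 0.2830 ≈ 3.34.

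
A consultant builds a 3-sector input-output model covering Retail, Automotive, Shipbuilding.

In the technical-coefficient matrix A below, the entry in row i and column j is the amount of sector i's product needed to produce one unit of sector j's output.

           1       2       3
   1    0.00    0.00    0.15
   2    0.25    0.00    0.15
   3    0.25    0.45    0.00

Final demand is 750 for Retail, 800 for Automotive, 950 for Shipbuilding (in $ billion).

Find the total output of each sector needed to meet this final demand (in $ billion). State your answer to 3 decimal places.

I − A =
  [   1.00     0.00    -0.15]
  [  -0.25     1.00    -0.15]
  [  -0.25    -0.45     1.00]
Cofactors of I−A, C_ij = (−1)^(i+j)·(minor ij) (rows/columns in the sector order above):
  C_11 = (1.00)(1.00) − (-0.15)(-0.45) = 0.9325
  C_12 = −[(-0.25)(1.00) − (-0.15)(-0.25)] = 0.2875
  C_13 = (-0.25)(-0.45) − (1.00)(-0.25) = 0.3625
  C_21 = −[(0.00)(1.00) − (-0.15)(-0.45)] = 0.0675
  C_22 = (1.00)(1.00) − (-0.15)(-0.25) = 0.9625
  C_23 = −[(1.00)(-0.45) − (0.00)(-0.25)] = 0.4500
  C_31 = (0.00)(-0.15) − (-0.15)(1.00) = 0.1500
  C_32 = −[(1.00)(-0.15) − (-0.15)(-0.25)] = 0.1875
  C_33 = (1.00)(1.00) − (0.00)(-0.25) = 1.0000
det(I−A) = Σ_j (I−A)_1j·C_1j = (1.00)(0.9325) + (0.00)(0.2875) + (-0.15)(0.3625) = 0.878125
adj(I−A) = Cᵀ =
  [ 0.9325   0.0675   0.1500]
  [ 0.2875   0.9625   0.1875]
  [ 0.3625   0.4500   1.0000]
(I − A)⁻¹ = adj(I−A) / det(I−A) ≈
  [   1.0619     0.0769     0.1708]
  [   0.3274     1.0961     0.2135]
  [   0.4128     0.5125     1.1388]
x = (I − A)⁻¹ d = adj(I−A)·d / det(I−A), with det(I−A) = 0.878125:
  x_1 = (0.9325·750 + 0.0675·800 + 0.1500·950) / 0.878125 = 895.875 / 0.878125 ≈ 1020.214
  x_2 = (0.2875·750 + 0.9625·800 + 0.1875·950) / 0.878125 = 1163.75 / 0.878125 ≈ 1325.267
  x_3 = (0.3625·750 + 0.4500·800 + 1.0000·950) / 0.878125 = 1581.875 / 0.878125 ≈ 1801.423

x_1 = 1020.214, x_2 = 1325.267, x_3 = 1801.423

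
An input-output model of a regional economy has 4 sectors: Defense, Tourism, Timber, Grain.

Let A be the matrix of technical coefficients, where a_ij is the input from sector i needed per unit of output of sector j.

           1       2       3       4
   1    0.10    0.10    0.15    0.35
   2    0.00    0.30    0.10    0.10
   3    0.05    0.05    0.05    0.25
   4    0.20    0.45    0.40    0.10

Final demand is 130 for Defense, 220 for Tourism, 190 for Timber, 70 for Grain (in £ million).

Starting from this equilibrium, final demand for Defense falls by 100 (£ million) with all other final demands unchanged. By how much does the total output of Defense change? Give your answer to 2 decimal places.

Δx_1 = -131.29

I − A =
  [   0.90    -0.10    -0.15    -0.35]
  [   0.00     0.70    -0.10    -0.10]
  [  -0.05    -0.05     0.95    -0.25]
  [  -0.20    -0.45    -0.40     0.90]
Compute the cofactors C_ij = (−1)^(i+j)·(3×3 minor ij) of I−A; the adjugate is their transpose:
adj(I−A) = Cᵀ =
  [ 0.468000   0.255750   0.214500   0.270000]
  [ 0.030500   0.591750   0.113000   0.109000]
  [ 0.065250   0.155625   0.475500   0.174750]
  [ 0.148250   0.421875   0.315500   0.588250]
det(I−A) = Σ_j (I−A)_1j·C_1j = (0.90)(0.468000) + (-0.10)(0.030500) + (-0.15)(0.065250) + (-0.35)(0.148250) = 0.356475
(I − A)⁻¹ = adj(I−A) / det(I−A) ≈
  [   1.3129     0.7174     0.6017     0.7574]
  [   0.0856     1.6600     0.3170     0.3058]
  [   0.1830     0.4366     1.3339     0.4902]
  [   0.4159     1.1835     0.8851     1.6502]
Δx = (I − A)⁻¹ Δd with Δd having -100 in the Defense component and 0 elsewhere.
So Δx_1 = L_11 · (-100), where L_11 = adj(I−A)_11 / det(I−A) = 0.468000 / 0.356475.
Δx_1 = 0.468000 × (-100) / 0.356475 = -46.80 / 0.356475 ≈ -131.29.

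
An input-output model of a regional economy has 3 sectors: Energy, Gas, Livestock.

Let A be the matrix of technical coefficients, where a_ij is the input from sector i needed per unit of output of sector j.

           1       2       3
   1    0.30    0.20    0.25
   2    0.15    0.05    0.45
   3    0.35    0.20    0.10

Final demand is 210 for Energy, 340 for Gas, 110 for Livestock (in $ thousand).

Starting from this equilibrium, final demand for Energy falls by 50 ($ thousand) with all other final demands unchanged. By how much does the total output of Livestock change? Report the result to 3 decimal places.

I − A =
  [   0.70    -0.20    -0.25]
  [  -0.15     0.95    -0.45]
  [  -0.35    -0.20     0.90]
Cofactors of I−A, C_ij = (−1)^(i+j)·(minor ij) (rows/columns in the sector order above):
  C_11 = (0.95)(0.90) − (-0.45)(-0.20) = 0.7650
  C_12 = −[(-0.15)(0.90) − (-0.45)(-0.35)] = 0.2925
  C_13 = (-0.15)(-0.20) − (0.95)(-0.35) = 0.3625
  C_21 = −[(-0.20)(0.90) − (-0.25)(-0.20)] = 0.2300
  C_22 = (0.70)(0.90) − (-0.25)(-0.35) = 0.5425
  C_23 = −[(0.70)(-0.20) − (-0.20)(-0.35)] = 0.2100
  C_31 = (-0.20)(-0.45) − (-0.25)(0.95) = 0.3275
  C_32 = −[(0.70)(-0.45) − (-0.25)(-0.15)] = 0.3525
  C_33 = (0.70)(0.95) − (-0.20)(-0.15) = 0.6350
det(I−A) = Σ_j (I−A)_1j·C_1j = (0.70)(0.7650) + (-0.20)(0.2925) + (-0.25)(0.3625) = 0.386375
adj(I−A) = Cᵀ =
  [ 0.7650   0.2300   0.3275]
  [ 0.2925   0.5425   0.3525]
  [ 0.3625   0.2100   0.6350]
(I − A)⁻¹ = adj(I−A) / det(I−A) ≈
  [   1.9799     0.5953     0.8476]
  [   0.7570     1.4041     0.9123]
  [   0.9382     0.5435     1.6435]
Δx = (I − A)⁻¹ Δd with Δd having -50 in the Energy component and 0 elsewhere.
So Δx_3 = L_31 · (-50), where L_31 = adj(I−A)_31 / det(I−A) = 0.3625 / 0.386375.
Δx_3 = 0.3625 × (-50) / 0.386375 = -18.125 / 0.386375 ≈ -46.910.

Δx_3 = -46.910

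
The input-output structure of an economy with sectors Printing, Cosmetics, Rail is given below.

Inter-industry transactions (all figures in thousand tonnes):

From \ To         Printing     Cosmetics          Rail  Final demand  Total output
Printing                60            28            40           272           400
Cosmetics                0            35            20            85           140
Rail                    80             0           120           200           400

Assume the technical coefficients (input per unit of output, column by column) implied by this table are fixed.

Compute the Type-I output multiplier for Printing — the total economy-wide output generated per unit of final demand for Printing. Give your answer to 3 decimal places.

Technical coefficients a_ij = z_ij / X_j:
  a_11 = 60/400 = 0.15, a_21 = 0/400 = 0.00, a_31 = 80/400 = 0.20
  a_12 = 28/140 = 0.20, a_22 = 35/140 = 0.25, a_32 = 0/140 = 0.00
  a_13 = 40/400 = 0.10, a_23 = 20/400 = 0.05, a_33 = 120/400 = 0.30
I − A =
  [   0.85    -0.20    -0.10]
  [   0.00     0.75    -0.05]
  [  -0.20     0.00     0.70]
Cofactors of I−A, C_ij = (−1)^(i+j)·(minor ij) (rows/columns in the sector order above):
  C_11 = (0.75)(0.70) − (-0.05)(0.00) = 0.5250
  C_12 = −[(0.00)(0.70) − (-0.05)(-0.20)] = 0.0100
  C_13 = (0.00)(0.00) − (0.75)(-0.20) = 0.1500
  C_21 = −[(-0.20)(0.70) − (-0.10)(0.00)] = 0.1400
  C_22 = (0.85)(0.70) − (-0.10)(-0.20) = 0.5750
  C_23 = −[(0.85)(0.00) − (-0.20)(-0.20)] = 0.0400
  C_31 = (-0.20)(-0.05) − (-0.10)(0.75) = 0.0850
  C_32 = −[(0.85)(-0.05) − (-0.10)(0.00)] = 0.0425
  C_33 = (0.85)(0.75) − (-0.20)(0.00) = 0.6375
det(I−A) = Σ_j (I−A)_1j·C_1j = (0.85)(0.5250) + (-0.20)(0.0100) + (-0.10)(0.1500) = 0.42925
adj(I−A) = Cᵀ =
  [ 0.5250   0.1400   0.0850]
  [ 0.0100   0.5750   0.0425]
  [ 0.1500   0.0400   0.6375]
(I − A)⁻¹ = adj(I−A) / det(I−A) ≈
  [   1.2231     0.3262     0.1980]
  [   0.0233     1.3395     0.0990]
  [   0.3494     0.0932     1.4851]
The output multiplier for sector j is the column-j sum of the Leontief inverse (I − A)⁻¹ = adj(I−A) / det(I−A).
Column 1 of adj(I−A): (0.5250, 0.0100, 0.1500); det(I−A) = 0.42925.
m_1 = (0.5250 + 0.0100 + 0.1500) / 0.42925 = 0.685 / 0.42925 ≈ 1.596.

m_1 = 1.596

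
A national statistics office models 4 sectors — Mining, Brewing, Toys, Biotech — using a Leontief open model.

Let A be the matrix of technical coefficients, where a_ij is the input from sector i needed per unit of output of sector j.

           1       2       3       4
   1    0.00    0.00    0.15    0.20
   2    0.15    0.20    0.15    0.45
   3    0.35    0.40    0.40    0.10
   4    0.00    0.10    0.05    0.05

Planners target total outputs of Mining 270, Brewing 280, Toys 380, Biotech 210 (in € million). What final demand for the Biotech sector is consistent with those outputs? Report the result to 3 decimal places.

I − A =
  [   1.00     0.00    -0.15    -0.20]
  [  -0.15     0.80    -0.15    -0.45]
  [  -0.35    -0.40     0.60    -0.10]
  [   0.00    -0.10    -0.05     0.95]
d = (I − A) x:
  d_1 = (+1.00)·270 + (+0.00)·280 + (-0.15)·380 + (-0.20)·210 = 171.000
  d_2 = (-0.15)·270 + (+0.80)·280 + (-0.15)·380 + (-0.45)·210 = 32.000
  d_3 = (-0.35)·270 + (-0.40)·280 + (+0.60)·380 + (-0.10)·210 = 0.500
  d_4 = (+0.00)·270 + (-0.10)·280 + (-0.05)·380 + (+0.95)·210 = 152.500

d_4 = 152.500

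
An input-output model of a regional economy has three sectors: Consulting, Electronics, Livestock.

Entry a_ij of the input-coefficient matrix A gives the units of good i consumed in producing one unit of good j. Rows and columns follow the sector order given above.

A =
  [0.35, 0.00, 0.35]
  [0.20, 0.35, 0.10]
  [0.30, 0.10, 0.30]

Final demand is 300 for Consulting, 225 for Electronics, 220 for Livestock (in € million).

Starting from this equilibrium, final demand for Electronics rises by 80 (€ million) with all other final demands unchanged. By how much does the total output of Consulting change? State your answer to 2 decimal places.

I − A =
  [   0.65     0.00    -0.35]
  [  -0.20     0.65    -0.10]
  [  -0.30    -0.10     0.70]
Cofactors of I−A, C_ij = (−1)^(i+j)·(minor ij) (rows/columns in the sector order above):
  C_11 = (0.65)(0.70) − (-0.10)(-0.10) = 0.4450
  C_12 = −[(-0.20)(0.70) − (-0.10)(-0.30)] = 0.1700
  C_13 = (-0.20)(-0.10) − (0.65)(-0.30) = 0.2150
  C_21 = −[(0.00)(0.70) − (-0.35)(-0.10)] = 0.0350
  C_22 = (0.65)(0.70) − (-0.35)(-0.30) = 0.3500
  C_23 = −[(0.65)(-0.10) − (0.00)(-0.30)] = 0.0650
  C_31 = (0.00)(-0.10) − (-0.35)(0.65) = 0.2275
  C_32 = −[(0.65)(-0.10) − (-0.35)(-0.20)] = 0.1350
  C_33 = (0.65)(0.65) − (0.00)(-0.20) = 0.4225
det(I−A) = Σ_j (I−A)_1j·C_1j = (0.65)(0.4450) + (0.00)(0.1700) + (-0.35)(0.2150) = 0.2140
adj(I−A) = Cᵀ =
  [ 0.4450   0.0350   0.2275]
  [ 0.1700   0.3500   0.1350]
  [ 0.2150   0.0650   0.4225]
(I − A)⁻¹ = adj(I−A) / det(I−A) ≈
  [   2.0794     0.1636     1.0631]
  [   0.7944     1.6355     0.6308]
  [   1.0047     0.3037     1.9743]
Δx = (I − A)⁻¹ Δd with Δd having +80 in the Electronics component and 0 elsewhere.
So Δx_C = L_CE · (+80), where L_CE = adj(I−A)_CE / det(I−A) = 0.0350 / 0.2140.
Δx_C = 0.0350 × (+80) / 0.2140 = 2.80 / 0.2140 ≈ 13.08.

Δx_C = 13.08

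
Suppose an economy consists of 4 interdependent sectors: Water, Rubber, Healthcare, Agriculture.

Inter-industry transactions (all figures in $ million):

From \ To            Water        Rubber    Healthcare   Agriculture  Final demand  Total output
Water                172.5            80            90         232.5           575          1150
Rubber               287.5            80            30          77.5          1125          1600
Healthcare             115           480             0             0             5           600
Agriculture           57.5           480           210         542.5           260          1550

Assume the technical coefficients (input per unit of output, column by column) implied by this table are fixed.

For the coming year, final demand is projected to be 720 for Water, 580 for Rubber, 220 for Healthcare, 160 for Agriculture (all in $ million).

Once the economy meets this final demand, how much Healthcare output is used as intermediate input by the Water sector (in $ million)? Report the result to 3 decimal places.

z_31 = 122.852

Technical coefficients a_ij = z_ij / X_j:
  a_11 = 172.5/1150 = 0.15, a_21 = 287.5/1150 = 0.25, a_31 = 115/1150 = 0.10, a_41 = 57.5/1150 = 0.05
  a_12 = 80/1600 = 0.05, a_22 = 80/1600 = 0.05, a_32 = 480/1600 = 0.30, a_42 = 480/1600 = 0.30
  a_13 = 90/600 = 0.15, a_23 = 30/600 = 0.05, a_33 = 0/600 = 0.00, a_43 = 210/600 = 0.35
  a_14 = 232.5/1550 = 0.15, a_24 = 77.5/1550 = 0.05, a_34 = 0/1550 = 0.00, a_44 = 542.5/1550 = 0.35
I − A =
  [   0.85    -0.05    -0.15    -0.15]
  [  -0.25     0.95    -0.05    -0.05]
  [  -0.10    -0.30     1.00     0.00]
  [  -0.05    -0.30    -0.35     0.65]
Compute the cofactors C_ij = (−1)^(i+j)·(3×3 minor ij) of I−A; the adjugate is their transpose:
adj(I−A) = Cᵀ =
  [ 0.58750   0.12250   0.14500   0.14500]
  [ 0.17000   0.53000   0.08000   0.08000]
  [ 0.10975   0.17125   0.48550   0.03850]
  [ 0.18275   0.34625   0.30950   0.75650]
det(I−A) = Σ_j (I−A)_1j·C_1j = (0.85)(0.58750) + (-0.05)(0.17000) + (-0.15)(0.10975) + (-0.15)(0.18275) = 0.4470
(I − A)⁻¹ = adj(I−A) / det(I−A) ≈
  [   1.3143     0.2740     0.3244     0.3244]
  [   0.3803     1.1857     0.1790     0.1790]
  [   0.2455     0.3831     1.0861     0.0861]
  [   0.4088     0.7746     0.6924     1.6924]
First solve x = (I − A)⁻¹ d = adj(I−A)·d / det(I−A); in particular x_1 = (0.58750·720 + 0.12250·580 + 0.14500·220 + 0.14500·160) / 0.4470 = 549.15 / 0.4470 ≈ 1228.52349.
Intermediate flow from 3 to 1: z_31 = a_31 · x_1 = 0.10 × 549.15 / 0.4470 = 54.915 / 0.4470 ≈ 122.852.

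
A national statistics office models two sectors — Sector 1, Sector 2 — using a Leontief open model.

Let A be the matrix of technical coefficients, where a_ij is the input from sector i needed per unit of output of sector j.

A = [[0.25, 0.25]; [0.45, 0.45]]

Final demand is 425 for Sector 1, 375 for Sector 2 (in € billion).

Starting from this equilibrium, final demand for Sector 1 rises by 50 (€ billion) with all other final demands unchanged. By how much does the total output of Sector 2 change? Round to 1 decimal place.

Δx_2 = 75.0

I − A =
  [   0.75    -0.25]
  [  -0.45     0.55]
det(I−A) = (0.75)(0.55) − (-0.25)(-0.45) = 0.3000
adj(I−A) = [[0.55, 0.25], [0.45, 0.75]]
(I − A)⁻¹ = adj(I−A) / det(I−A) ≈
  [   1.8333     0.8333]
  [   1.5000     2.5000]
Δx = (I − A)⁻¹ Δd with Δd having +50 in the Sector 1 component and 0 elsewhere.
So Δx_2 = L_21 · (+50), where L_21 = adj(I−A)_21 / det(I−A) = 0.45 / 0.3000.
Δx_2 = 0.45 × (+50) / 0.3000 = 22.50 / 0.3000 = 75.0.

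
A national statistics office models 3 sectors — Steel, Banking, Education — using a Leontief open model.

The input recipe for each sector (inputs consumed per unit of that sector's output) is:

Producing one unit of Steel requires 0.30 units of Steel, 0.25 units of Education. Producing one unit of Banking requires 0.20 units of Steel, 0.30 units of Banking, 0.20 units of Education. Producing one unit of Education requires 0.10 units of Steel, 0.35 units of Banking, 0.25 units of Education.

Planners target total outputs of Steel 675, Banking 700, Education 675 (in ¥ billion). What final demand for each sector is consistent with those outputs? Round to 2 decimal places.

I − A =
  [   0.70    -0.20    -0.10]
  [   0.00     0.70    -0.35]
  [  -0.25    -0.20     0.75]
d = (I − A) x:
  d_1 = (+0.70)·675 + (-0.20)·700 + (-0.10)·675 = 265.00
  d_2 = (+0.00)·675 + (+0.70)·700 + (-0.35)·675 = 253.75
  d_3 = (-0.25)·675 + (-0.20)·700 + (+0.75)·675 = 197.50

d_1 = 265.00, d_2 = 253.75, d_3 = 197.50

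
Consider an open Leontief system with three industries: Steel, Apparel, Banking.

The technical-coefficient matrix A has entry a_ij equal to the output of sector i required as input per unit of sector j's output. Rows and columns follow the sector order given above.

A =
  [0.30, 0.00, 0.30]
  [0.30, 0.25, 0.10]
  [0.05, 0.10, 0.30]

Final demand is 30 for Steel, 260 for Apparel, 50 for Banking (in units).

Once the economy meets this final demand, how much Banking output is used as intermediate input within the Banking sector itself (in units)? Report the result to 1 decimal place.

I − A =
  [   0.70     0.00    -0.30]
  [  -0.30     0.75    -0.10]
  [  -0.05    -0.10     0.70]
Cofactors of I−A, C_ij = (−1)^(i+j)·(minor ij) (rows/columns in the sector order above):
  C_11 = (0.75)(0.70) − (-0.10)(-0.10) = 0.5150
  C_12 = −[(-0.30)(0.70) − (-0.10)(-0.05)] = 0.2150
  C_13 = (-0.30)(-0.10) − (0.75)(-0.05) = 0.0675
  C_21 = −[(0.00)(0.70) − (-0.30)(-0.10)] = 0.0300
  C_22 = (0.70)(0.70) − (-0.30)(-0.05) = 0.4750
  C_23 = −[(0.70)(-0.10) − (0.00)(-0.05)] = 0.0700
  C_31 = (0.00)(-0.10) − (-0.30)(0.75) = 0.2250
  C_32 = −[(0.70)(-0.10) − (-0.30)(-0.30)] = 0.1600
  C_33 = (0.70)(0.75) − (0.00)(-0.30) = 0.5250
det(I−A) = Σ_j (I−A)_1j·C_1j = (0.70)(0.5150) + (0.00)(0.2150) + (-0.30)(0.0675) = 0.34025
adj(I−A) = Cᵀ =
  [ 0.5150   0.0300   0.2250]
  [ 0.2150   0.4750   0.1600]
  [ 0.0675   0.0700   0.5250]
(I − A)⁻¹ = adj(I−A) / det(I−A) ≈
  [   1.5136     0.0882     0.6613]
  [   0.6319     1.3960     0.4702]
  [   0.1984     0.2057     1.5430]
First solve x = (I − A)⁻¹ d = adj(I−A)·d / det(I−A); in particular x_3 = (0.0675·30 + 0.0700·260 + 0.5250·50) / 0.34025 = 46.475 / 0.34025 ≈ 136.591.
Intermediate flow from 3 to 3: z_33 = a_33 · x_3 = 0.30 × 46.475 / 0.34025 = 13.9425 / 0.34025 ≈ 41.0.

z_33 = 41.0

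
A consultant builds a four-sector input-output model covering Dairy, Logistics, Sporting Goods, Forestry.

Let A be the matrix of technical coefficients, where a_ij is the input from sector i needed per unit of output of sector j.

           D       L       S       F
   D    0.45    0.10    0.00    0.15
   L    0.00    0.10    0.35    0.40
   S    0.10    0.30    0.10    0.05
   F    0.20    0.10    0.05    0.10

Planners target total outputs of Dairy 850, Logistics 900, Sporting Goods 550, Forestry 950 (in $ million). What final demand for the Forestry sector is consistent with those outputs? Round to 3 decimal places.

I − A =
  [   0.55    -0.10     0.00    -0.15]
  [   0.00     0.90    -0.35    -0.40]
  [  -0.10    -0.30     0.90    -0.05]
  [  -0.20    -0.10    -0.05     0.90]
d = (I − A) x:
  d_D = (+0.55)·850 + (-0.10)·900 + (+0.00)·550 + (-0.15)·950 = 235.000
  d_L = (+0.00)·850 + (+0.90)·900 + (-0.35)·550 + (-0.40)·950 = 237.500
  d_S = (-0.10)·850 + (-0.30)·900 + (+0.90)·550 + (-0.05)·950 = 92.500
  d_F = (-0.20)·850 + (-0.10)·900 + (-0.05)·550 + (+0.90)·950 = 567.500

d_F = 567.500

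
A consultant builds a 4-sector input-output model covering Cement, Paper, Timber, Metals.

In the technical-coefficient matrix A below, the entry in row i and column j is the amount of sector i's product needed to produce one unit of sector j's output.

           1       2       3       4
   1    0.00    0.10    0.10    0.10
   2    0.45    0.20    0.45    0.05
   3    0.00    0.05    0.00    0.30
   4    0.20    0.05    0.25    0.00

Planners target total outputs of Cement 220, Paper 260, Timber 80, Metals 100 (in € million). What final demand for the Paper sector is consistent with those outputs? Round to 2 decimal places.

d_2 = 68.00

I − A =
  [   1.00    -0.10    -0.10    -0.10]
  [  -0.45     0.80    -0.45    -0.05]
  [   0.00    -0.05     1.00    -0.30]
  [  -0.20    -0.05    -0.25     1.00]
d = (I − A) x:
  d_1 = (+1.00)·220 + (-0.10)·260 + (-0.10)·80 + (-0.10)·100 = 176.00
  d_2 = (-0.45)·220 + (+0.80)·260 + (-0.45)·80 + (-0.05)·100 = 68.00
  d_3 = (+0.00)·220 + (-0.05)·260 + (+1.00)·80 + (-0.30)·100 = 37.00
  d_4 = (-0.20)·220 + (-0.05)·260 + (-0.25)·80 + (+1.00)·100 = 23.00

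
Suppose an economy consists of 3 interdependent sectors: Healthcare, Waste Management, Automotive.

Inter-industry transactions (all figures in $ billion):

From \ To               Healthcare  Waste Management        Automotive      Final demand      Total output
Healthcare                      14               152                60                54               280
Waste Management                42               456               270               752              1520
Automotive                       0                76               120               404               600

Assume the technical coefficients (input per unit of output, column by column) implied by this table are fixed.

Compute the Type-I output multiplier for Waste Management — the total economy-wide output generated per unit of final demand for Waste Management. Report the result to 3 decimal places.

Technical coefficients a_ij = z_ij / X_j:
  a_11 = 14/280 = 0.05, a_21 = 42/280 = 0.15, a_31 = 0/280 = 0.00
  a_12 = 152/1520 = 0.10, a_22 = 456/1520 = 0.30, a_32 = 76/1520 = 0.05
  a_13 = 60/600 = 0.10, a_23 = 270/600 = 0.45, a_33 = 120/600 = 0.20
I − A =
  [   0.95    -0.10    -0.10]
  [  -0.15     0.70    -0.45]
  [   0.00    -0.05     0.80]
Cofactors of I−A, C_ij = (−1)^(i+j)·(minor ij) (rows/columns in the sector order above):
  C_11 = (0.70)(0.80) − (-0.45)(-0.05) = 0.5375
  C_12 = −[(-0.15)(0.80) − (-0.45)(0.00)] = 0.1200
  C_13 = (-0.15)(-0.05) − (0.70)(0.00) = 0.0075
  C_21 = −[(-0.10)(0.80) − (-0.10)(-0.05)] = 0.0850
  C_22 = (0.95)(0.80) − (-0.10)(0.00) = 0.7600
  C_23 = −[(0.95)(-0.05) − (-0.10)(0.00)] = 0.0475
  C_31 = (-0.10)(-0.45) − (-0.10)(0.70) = 0.1150
  C_32 = −[(0.95)(-0.45) − (-0.10)(-0.15)] = 0.4425
  C_33 = (0.95)(0.70) − (-0.10)(-0.15) = 0.6500
det(I−A) = Σ_j (I−A)_1j·C_1j = (0.95)(0.5375) + (-0.10)(0.1200) + (-0.10)(0.0075) = 0.497875
adj(I−A) = Cᵀ =
  [ 0.5375   0.0850   0.1150]
  [ 0.1200   0.7600   0.4425]
  [ 0.0075   0.0475   0.6500]
(I − A)⁻¹ = adj(I−A) / det(I−A) ≈
  [   1.0796     0.1707     0.2310]
  [   0.2410     1.5265     0.8888]
  [   0.0151     0.0954     1.3055]
The output multiplier for sector j is the column-j sum of the Leontief inverse (I − A)⁻¹ = adj(I−A) / det(I−A).
Column 2 of adj(I−A): (0.0850, 0.7600, 0.0475); det(I−A) = 0.497875.
m_2 = (0.0850 + 0.7600 + 0.0475) / 0.497875 = 0.8925 / 0.497875 ≈ 1.793.

m_2 = 1.793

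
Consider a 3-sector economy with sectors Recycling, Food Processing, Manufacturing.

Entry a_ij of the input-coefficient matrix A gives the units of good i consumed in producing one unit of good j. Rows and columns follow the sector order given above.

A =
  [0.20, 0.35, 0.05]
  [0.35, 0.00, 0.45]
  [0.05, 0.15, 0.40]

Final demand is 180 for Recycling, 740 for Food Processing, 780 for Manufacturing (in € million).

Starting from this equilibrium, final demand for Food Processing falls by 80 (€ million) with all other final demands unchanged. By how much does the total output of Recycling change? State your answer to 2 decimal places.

Δx_1 = -51.25

I − A =
  [   0.80    -0.35    -0.05]
  [  -0.35     1.00    -0.45]
  [  -0.05    -0.15     0.60]
Cofactors of I−A, C_ij = (−1)^(i+j)·(minor ij) (rows/columns in the sector order above):
  C_11 = (1.00)(0.60) − (-0.45)(-0.15) = 0.5325
  C_12 = −[(-0.35)(0.60) − (-0.45)(-0.05)] = 0.2325
  C_13 = (-0.35)(-0.15) − (1.00)(-0.05) = 0.1025
  C_21 = −[(-0.35)(0.60) − (-0.05)(-0.15)] = 0.2175
  C_22 = (0.80)(0.60) − (-0.05)(-0.05) = 0.4775
  C_23 = −[(0.80)(-0.15) − (-0.35)(-0.05)] = 0.1375
  C_31 = (-0.35)(-0.45) − (-0.05)(1.00) = 0.2075
  C_32 = −[(0.80)(-0.45) − (-0.05)(-0.35)] = 0.3775
  C_33 = (0.80)(1.00) − (-0.35)(-0.35) = 0.6775
det(I−A) = Σ_j (I−A)_1j·C_1j = (0.80)(0.5325) + (-0.35)(0.2325) + (-0.05)(0.1025) = 0.3395
adj(I−A) = Cᵀ =
  [ 0.5325   0.2175   0.2075]
  [ 0.2325   0.4775   0.3775]
  [ 0.1025   0.1375   0.6775]
(I − A)⁻¹ = adj(I−A) / det(I−A) ≈
  [   1.5685     0.6406     0.6112]
  [   0.6848     1.4065     1.1119]
  [   0.3019     0.4050     1.9956]
Δx = (I − A)⁻¹ Δd with Δd having -80 in the Food Processing component and 0 elsewhere.
So Δx_1 = L_12 · (-80), where L_12 = adj(I−A)_12 / det(I−A) = 0.2175 / 0.3395.
Δx_1 = 0.2175 × (-80) / 0.3395 = -17.40 / 0.3395 ≈ -51.25.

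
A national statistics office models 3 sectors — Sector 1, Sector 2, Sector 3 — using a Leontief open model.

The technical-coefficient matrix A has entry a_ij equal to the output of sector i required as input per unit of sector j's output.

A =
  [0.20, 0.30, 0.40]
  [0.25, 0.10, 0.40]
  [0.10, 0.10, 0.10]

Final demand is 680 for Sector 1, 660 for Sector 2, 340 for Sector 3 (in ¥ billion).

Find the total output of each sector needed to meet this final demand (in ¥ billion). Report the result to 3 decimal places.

I − A =
  [   0.80    -0.30    -0.40]
  [  -0.25     0.90    -0.40]
  [  -0.10    -0.10     0.90]
Cofactors of I−A, C_ij = (−1)^(i+j)·(minor ij) (rows/columns in the sector order above):
  C_11 = (0.90)(0.90) − (-0.40)(-0.10) = 0.7700
  C_12 = −[(-0.25)(0.90) − (-0.40)(-0.10)] = 0.2650
  C_13 = (-0.25)(-0.10) − (0.90)(-0.10) = 0.1150
  C_21 = −[(-0.30)(0.90) − (-0.40)(-0.10)] = 0.3100
  C_22 = (0.80)(0.90) − (-0.40)(-0.10) = 0.6800
  C_23 = −[(0.80)(-0.10) − (-0.30)(-0.10)] = 0.1100
  C_31 = (-0.30)(-0.40) − (-0.40)(0.90) = 0.4800
  C_32 = −[(0.80)(-0.40) − (-0.40)(-0.25)] = 0.4200
  C_33 = (0.80)(0.90) − (-0.30)(-0.25) = 0.6450
det(I−A) = Σ_j (I−A)_1j·C_1j = (0.80)(0.7700) + (-0.30)(0.2650) + (-0.40)(0.1150) = 0.4905
adj(I−A) = Cᵀ =
  [ 0.7700   0.3100   0.4800]
  [ 0.2650   0.6800   0.4200]
  [ 0.1150   0.1100   0.6450]
(I − A)⁻¹ = adj(I−A) / det(I−A) ≈
  [   1.5698     0.6320     0.9786]
  [   0.5403     1.3863     0.8563]
  [   0.2345     0.2243     1.3150]
x = (I − A)⁻¹ d = adj(I−A)·d / det(I−A), with det(I−A) = 0.4905:
  x_1 = (0.7700·680 + 0.3100·660 + 0.4800·340) / 0.4905 = 891.40 / 0.4905 ≈ 1817.329
  x_2 = (0.2650·680 + 0.6800·660 + 0.4200·340) / 0.4905 = 771.80 / 0.4905 ≈ 1573.496
  x_3 = (0.1150·680 + 0.1100·660 + 0.6450·340) / 0.4905 = 370.10 / 0.4905 ≈ 754.536

x_1 = 1817.329, x_2 = 1573.496, x_3 = 754.536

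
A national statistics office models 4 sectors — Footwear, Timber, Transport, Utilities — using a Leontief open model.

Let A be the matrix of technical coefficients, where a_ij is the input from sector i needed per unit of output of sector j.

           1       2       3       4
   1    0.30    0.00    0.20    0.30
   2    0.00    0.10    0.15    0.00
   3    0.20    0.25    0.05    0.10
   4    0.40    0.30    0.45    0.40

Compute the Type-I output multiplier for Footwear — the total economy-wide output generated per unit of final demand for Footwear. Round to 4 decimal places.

m_1 = 6.5242

I − A =
  [   0.70     0.00    -0.20    -0.30]
  [   0.00     0.90    -0.15     0.00]
  [  -0.20    -0.25     0.95    -0.10]
  [  -0.40    -0.30    -0.45     0.60]
Compute the cofactors C_ij = (−1)^(i+j)·(3×3 minor ij) of I−A; the adjugate is their transpose:
adj(I−A) = Cᵀ =
  [ 0.44550   0.15525   0.24300   0.26325]
  [ 0.02400   0.19450   0.04500   0.01950]
  [ 0.14400   0.11400   0.27000   0.11700]
  [ 0.41700   0.28625   0.38700   0.53625]
det(I−A) = Σ_j (I−A)_1j·C_1j = (0.70)(0.44550) + (0.00)(0.02400) + (-0.20)(0.14400) + (-0.30)(0.41700) = 0.15795
(I − A)⁻¹ = adj(I−A) / det(I−A) ≈
  [   2.82051     0.98291     1.53846     1.66667]
  [   0.15195     1.23140     0.28490     0.12346]
  [   0.91168     0.72175     1.70940     0.74074]
  [   2.64008     1.81228     2.45014     3.39506]
The output multiplier for sector j is the column-j sum of the Leontief inverse (I − A)⁻¹ = adj(I−A) / det(I−A).
Column 1 of adj(I−A): (0.44550, 0.02400, 0.14400, 0.41700); det(I−A) = 0.15795.
m_1 = (0.44550 + 0.02400 + 0.14400 + 0.41700) / 0.15795 = 1.0305 / 0.15795 ≈ 6.5242.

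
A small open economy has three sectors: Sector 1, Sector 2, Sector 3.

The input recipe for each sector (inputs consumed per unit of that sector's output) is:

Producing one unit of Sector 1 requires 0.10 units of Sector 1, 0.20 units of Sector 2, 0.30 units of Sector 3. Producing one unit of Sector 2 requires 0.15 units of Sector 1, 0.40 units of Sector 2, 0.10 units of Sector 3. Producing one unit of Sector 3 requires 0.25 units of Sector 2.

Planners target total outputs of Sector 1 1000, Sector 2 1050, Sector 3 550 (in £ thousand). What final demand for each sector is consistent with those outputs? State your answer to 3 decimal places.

I − A =
  [   0.90    -0.15     0.00]
  [  -0.20     0.60    -0.25]
  [  -0.30    -0.10     1.00]
d = (I − A) x:
  d_1 = (+0.90)·1000 + (-0.15)·1050 + (+0.00)·550 = 742.500
  d_2 = (-0.20)·1000 + (+0.60)·1050 + (-0.25)·550 = 292.500
  d_3 = (-0.30)·1000 + (-0.10)·1050 + (+1.00)·550 = 145.000

d_1 = 742.500, d_2 = 292.500, d_3 = 145.000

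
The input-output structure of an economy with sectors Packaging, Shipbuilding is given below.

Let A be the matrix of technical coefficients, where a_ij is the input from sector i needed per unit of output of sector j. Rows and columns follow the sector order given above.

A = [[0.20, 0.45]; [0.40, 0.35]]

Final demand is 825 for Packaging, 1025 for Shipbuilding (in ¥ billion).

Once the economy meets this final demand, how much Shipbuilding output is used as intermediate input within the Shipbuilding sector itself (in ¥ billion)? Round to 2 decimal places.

I − A =
  [   0.80    -0.45]
  [  -0.40     0.65]
det(I−A) = (0.80)(0.65) − (-0.45)(-0.40) = 0.3400
adj(I−A) = [[0.65, 0.45], [0.40, 0.80]]
(I − A)⁻¹ = adj(I−A) / det(I−A) ≈
  [   1.9118     1.3235]
  [   1.1765     2.3529]
First solve x = (I − A)⁻¹ d = adj(I−A)·d / det(I−A); in particular x_2 = (0.40·825 + 0.80·1025) / 0.3400 = 1150.00 / 0.3400 ≈ 3382.3529.
Intermediate flow from 2 to 2: z_22 = a_22 · x_2 = 0.35 × 1150.00 / 0.3400 = 402.50 / 0.3400 ≈ 1183.82.

z_22 = 1183.82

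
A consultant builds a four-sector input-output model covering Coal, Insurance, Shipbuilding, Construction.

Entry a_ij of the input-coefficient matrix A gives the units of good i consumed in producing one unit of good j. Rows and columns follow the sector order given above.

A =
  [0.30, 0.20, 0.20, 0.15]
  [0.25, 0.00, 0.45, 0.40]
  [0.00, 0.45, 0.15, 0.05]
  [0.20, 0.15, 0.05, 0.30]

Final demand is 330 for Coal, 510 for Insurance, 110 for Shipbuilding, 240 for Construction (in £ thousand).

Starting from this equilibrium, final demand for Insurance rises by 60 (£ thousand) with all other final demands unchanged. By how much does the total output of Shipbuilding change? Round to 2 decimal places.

I − A =
  [   0.70    -0.20    -0.20    -0.15]
  [  -0.25     1.00    -0.45    -0.40]
  [   0.00    -0.45     0.85    -0.05]
  [  -0.20    -0.15    -0.05     0.70]
Compute the cofactors C_ij = (−1)^(i+j)·(3×3 minor ij) of I−A; the adjugate is their transpose:
adj(I−A) = Cᵀ =
  [ 0.387375   0.205500   0.212625   0.215625]
  [ 0.220625   0.387250   0.273875   0.288125]
  [ 0.126625   0.214250   0.361375   0.175375]
  [ 0.167000   0.157000   0.145250   0.388250]
det(I−A) = Σ_j (I−A)_1j·C_1j = (0.70)(0.387375) + (-0.20)(0.220625) + (-0.20)(0.126625) + (-0.15)(0.167000) = 0.1766625
(I − A)⁻¹ = adj(I−A) / det(I−A) ≈
  [   2.1927     1.1632     1.2036     1.2205]
  [   1.2489     2.1920     1.5503     1.6309]
  [   0.7168     1.2128     2.0456     0.9927]
  [   0.9453     0.8887     0.8222     2.1977]
Δx = (I − A)⁻¹ Δd with Δd having +60 in the Insurance component and 0 elsewhere.
So Δx_3 = L_32 · (+60), where L_32 = adj(I−A)_32 / det(I−A) = 0.214250 / 0.1766625.
Δx_3 = 0.214250 × (+60) / 0.1766625 = 12.855 / 0.1766625 ≈ 72.77.

Δx_3 = 72.77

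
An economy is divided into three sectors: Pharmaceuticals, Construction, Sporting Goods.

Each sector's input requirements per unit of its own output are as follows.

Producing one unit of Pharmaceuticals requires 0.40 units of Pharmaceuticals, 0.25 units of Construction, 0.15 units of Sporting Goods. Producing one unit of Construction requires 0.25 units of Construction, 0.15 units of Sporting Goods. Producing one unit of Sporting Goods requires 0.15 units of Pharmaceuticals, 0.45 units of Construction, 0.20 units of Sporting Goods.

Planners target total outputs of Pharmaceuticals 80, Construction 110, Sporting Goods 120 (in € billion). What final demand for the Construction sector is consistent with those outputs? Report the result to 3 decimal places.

I − A =
  [   0.60     0.00    -0.15]
  [  -0.25     0.75    -0.45]
  [  -0.15    -0.15     0.80]
d = (I − A) x:
  d_P = (+0.60)·80 + (+0.00)·110 + (-0.15)·120 = 30.000
  d_C = (-0.25)·80 + (+0.75)·110 + (-0.45)·120 = 8.500
  d_S = (-0.15)·80 + (-0.15)·110 + (+0.80)·120 = 67.500

d_C = 8.500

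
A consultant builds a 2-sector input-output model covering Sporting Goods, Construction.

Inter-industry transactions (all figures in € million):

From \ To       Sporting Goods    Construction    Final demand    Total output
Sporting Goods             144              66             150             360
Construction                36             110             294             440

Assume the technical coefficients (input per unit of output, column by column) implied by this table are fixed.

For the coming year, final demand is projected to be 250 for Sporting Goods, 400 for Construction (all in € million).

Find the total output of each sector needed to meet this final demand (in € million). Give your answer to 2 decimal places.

Technical coefficients a_ij = z_ij / X_j:
  a_SS = 144/360 = 0.40, a_CS = 36/360 = 0.10
  a_SC = 66/440 = 0.15, a_CC = 110/440 = 0.25
I − A =
  [   0.60    -0.15]
  [  -0.10     0.75]
det(I−A) = (0.60)(0.75) − (-0.15)(-0.10) = 0.4350
adj(I−A) = [[0.75, 0.15], [0.10, 0.60]]
(I − A)⁻¹ = adj(I−A) / det(I−A) ≈
  [   1.7241     0.3448]
  [   0.2299     1.3793]
x = (I − A)⁻¹ d = adj(I−A)·d / det(I−A), with det(I−A) = 0.4350:
  x_S = (0.75·250 + 0.15·400) / 0.4350 = 247.50 / 0.4350 ≈ 568.97
  x_C = (0.10·250 + 0.60·400) / 0.4350 = 265.00 / 0.4350 ≈ 609.20

x_S = 568.97, x_C = 609.20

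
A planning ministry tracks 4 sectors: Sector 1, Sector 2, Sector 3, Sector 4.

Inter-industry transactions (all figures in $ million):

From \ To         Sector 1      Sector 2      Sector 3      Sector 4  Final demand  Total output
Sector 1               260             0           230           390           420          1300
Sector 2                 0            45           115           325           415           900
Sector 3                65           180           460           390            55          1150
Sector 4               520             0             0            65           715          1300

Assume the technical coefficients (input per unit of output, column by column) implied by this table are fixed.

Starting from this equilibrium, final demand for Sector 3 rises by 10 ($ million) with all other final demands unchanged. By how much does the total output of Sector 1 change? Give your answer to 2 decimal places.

Technical coefficients a_ij = z_ij / X_j:
  a_11 = 260/1300 = 0.20, a_21 = 0/1300 = 0.00, a_31 = 65/1300 = 0.05, a_41 = 520/1300 = 0.40
  a_12 = 0/900 = 0.00, a_22 = 45/900 = 0.05, a_32 = 180/900 = 0.20, a_42 = 0/900 = 0.00
  a_13 = 230/1150 = 0.20, a_23 = 115/1150 = 0.10, a_33 = 460/1150 = 0.40, a_43 = 0/1150 = 0.00
  a_14 = 390/1300 = 0.30, a_24 = 325/1300 = 0.25, a_34 = 390/1300 = 0.30, a_44 = 65/1300 = 0.05
I − A =
  [   0.80     0.00    -0.20    -0.30]
  [   0.00     0.95    -0.10    -0.25]
  [  -0.05    -0.20     0.60    -0.30]
  [  -0.40     0.00     0.00     0.95]
Compute the cofactors C_ij = (−1)^(i+j)·(3×3 minor ij) of I−A; the adjugate is their transpose:
adj(I−A) = Cᵀ =
  [ 0.522500   0.038000   0.180500   0.232000]
  [ 0.076750   0.350500   0.084000   0.143000]
  [ 0.179125   0.128000   0.608000   0.282250]
  [ 0.220000   0.016000   0.076000   0.430500]
det(I−A) = Σ_j (I−A)_1j·C_1j = (0.80)(0.522500) + (0.00)(0.076750) + (-0.20)(0.179125) + (-0.30)(0.220000) = 0.316175
(I − A)⁻¹ = adj(I−A) / det(I−A) ≈
  [   1.6526     0.1202     0.5709     0.7338]
  [   0.2427     1.1086     0.2657     0.4523]
  [   0.5665     0.4048     1.9230     0.8927]
  [   0.6958     0.0506     0.2404     1.3616]
Δx = (I − A)⁻¹ Δd with Δd having +10 in the Sector 3 component and 0 elsewhere.
So Δx_1 = L_13 · (+10), where L_13 = adj(I−A)_13 / det(I−A) = 0.180500 / 0.316175.
Δx_1 = 0.180500 × (+10) / 0.316175 = 1.805 / 0.316175 ≈ 5.71.

Δx_1 = 5.71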